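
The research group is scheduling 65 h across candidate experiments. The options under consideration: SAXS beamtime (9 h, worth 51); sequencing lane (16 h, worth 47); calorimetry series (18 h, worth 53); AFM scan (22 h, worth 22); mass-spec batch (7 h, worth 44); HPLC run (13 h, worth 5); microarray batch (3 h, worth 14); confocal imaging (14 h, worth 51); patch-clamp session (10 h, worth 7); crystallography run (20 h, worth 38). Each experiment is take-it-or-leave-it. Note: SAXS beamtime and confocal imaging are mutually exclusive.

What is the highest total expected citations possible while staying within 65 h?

216

Taking SAXS beamtime + sequencing lane + calorimetry series + mass-spec batch + microarray batch + patch-clamp session: 63 h used, 216 in expected citations.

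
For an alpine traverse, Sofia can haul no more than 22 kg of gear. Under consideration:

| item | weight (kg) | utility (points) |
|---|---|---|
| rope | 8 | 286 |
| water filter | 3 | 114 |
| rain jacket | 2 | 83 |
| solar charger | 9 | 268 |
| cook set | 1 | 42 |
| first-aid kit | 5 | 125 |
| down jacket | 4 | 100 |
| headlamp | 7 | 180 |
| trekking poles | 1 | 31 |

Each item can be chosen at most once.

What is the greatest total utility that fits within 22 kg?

By utility per kg: cook set 42.00, rain jacket 41.50, water filter 38.00 lead.
Greedy by ratio would take rope + water filter + rain jacket + cook set + headlamp + trekking poles: 22 kg used, total 736.
Dropping cook set and headlamp and trekking poles frees 9 kg; slotting in solar charger (9 kg) lifts the total to 751 at 22 kg.
Next best is rope + water filter + solar charger + cook set + trekking poles at 741 (22 kg) — short by 10.

751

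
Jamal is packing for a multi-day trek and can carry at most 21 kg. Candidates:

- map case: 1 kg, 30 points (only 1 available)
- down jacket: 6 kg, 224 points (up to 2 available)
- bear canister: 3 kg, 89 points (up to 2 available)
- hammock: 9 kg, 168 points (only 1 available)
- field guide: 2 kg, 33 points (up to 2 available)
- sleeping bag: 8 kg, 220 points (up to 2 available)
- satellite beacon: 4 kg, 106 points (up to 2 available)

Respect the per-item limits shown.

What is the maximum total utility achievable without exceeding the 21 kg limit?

698

By utility per kg: down jacket 37.33, map case 30.00, bear canister 29.67, sleeping bag 27.50 lead.
Taking the top-ratio items first gives map case + 2×down jacket + 2×bear canister + field guide for 689 (21 kg).
The 8 kg tied up in 2×bear canister and field guide is better spent on sleeping bag — total rises to 698 (21 kg).
Every other selection either busts 21 kg or exceeds an availability limit or fails to beat 698.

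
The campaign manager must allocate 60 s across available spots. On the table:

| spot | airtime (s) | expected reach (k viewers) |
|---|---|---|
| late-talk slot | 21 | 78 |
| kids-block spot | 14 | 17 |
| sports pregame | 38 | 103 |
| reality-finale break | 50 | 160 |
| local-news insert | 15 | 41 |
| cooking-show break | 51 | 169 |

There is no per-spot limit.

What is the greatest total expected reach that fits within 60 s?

197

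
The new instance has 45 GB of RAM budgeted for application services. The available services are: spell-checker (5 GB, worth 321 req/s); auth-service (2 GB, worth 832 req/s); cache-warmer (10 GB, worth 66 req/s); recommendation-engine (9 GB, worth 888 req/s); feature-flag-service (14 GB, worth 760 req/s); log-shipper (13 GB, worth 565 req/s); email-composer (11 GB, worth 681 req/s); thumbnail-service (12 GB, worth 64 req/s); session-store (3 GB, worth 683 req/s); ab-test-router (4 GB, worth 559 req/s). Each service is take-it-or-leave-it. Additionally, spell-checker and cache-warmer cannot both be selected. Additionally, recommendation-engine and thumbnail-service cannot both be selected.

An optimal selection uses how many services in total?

6

Best achievable throughput is 4403.
One optimal bundle: auth-service + recommendation-engine + feature-flag-service + email-composer + session-store + ab-test-router (43 GB).
Any selection reaching 4403 contains exactly 6 services.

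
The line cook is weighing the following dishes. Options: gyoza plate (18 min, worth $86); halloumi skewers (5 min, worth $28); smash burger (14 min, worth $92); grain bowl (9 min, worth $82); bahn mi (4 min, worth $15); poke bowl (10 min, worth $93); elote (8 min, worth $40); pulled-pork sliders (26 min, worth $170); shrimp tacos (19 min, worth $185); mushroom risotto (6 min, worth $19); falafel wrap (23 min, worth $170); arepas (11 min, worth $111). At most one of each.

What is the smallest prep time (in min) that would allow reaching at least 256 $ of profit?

Need the lightest bundle worth ≥ 256.
Taking grain bowl + shrimp tacos gives 267 (≥ 256) for 28 min.
Below 28 min the best achievable stays under 256.

28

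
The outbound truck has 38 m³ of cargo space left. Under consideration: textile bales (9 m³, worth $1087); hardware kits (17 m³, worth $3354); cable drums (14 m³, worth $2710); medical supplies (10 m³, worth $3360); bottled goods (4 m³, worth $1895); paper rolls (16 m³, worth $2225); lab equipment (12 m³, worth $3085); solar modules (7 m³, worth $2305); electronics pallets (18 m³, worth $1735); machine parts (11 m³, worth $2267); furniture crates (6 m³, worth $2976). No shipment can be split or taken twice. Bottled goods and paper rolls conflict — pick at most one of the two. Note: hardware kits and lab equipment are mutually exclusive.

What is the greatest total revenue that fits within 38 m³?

12803

By revenue per m³: furniture crates 496.00, bottled goods 473.75, medical supplies 336.00, solar modules 329.29 lead.
Medical supplies + bottled goods + solar modules + machine parts + furniture crates uses 38 of the 38 m³ and totals 12803.
Nothing else feasible within 38 m³ beats 12803.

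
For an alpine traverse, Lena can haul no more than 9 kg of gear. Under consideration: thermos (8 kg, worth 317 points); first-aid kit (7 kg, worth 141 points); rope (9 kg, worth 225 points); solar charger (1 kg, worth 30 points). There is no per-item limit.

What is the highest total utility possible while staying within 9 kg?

The ratio ordering already packs tightly: thermos + solar charger, 9 kg, 347.

347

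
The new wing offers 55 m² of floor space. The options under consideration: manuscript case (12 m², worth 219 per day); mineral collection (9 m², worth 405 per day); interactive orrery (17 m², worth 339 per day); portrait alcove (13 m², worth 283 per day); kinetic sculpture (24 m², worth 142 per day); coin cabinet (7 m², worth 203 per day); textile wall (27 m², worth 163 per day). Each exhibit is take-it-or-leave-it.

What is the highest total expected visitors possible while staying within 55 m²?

1246

Taking the top-ratio exhibits first gives mineral collection + interactive orrery + portrait alcove + coin cabinet for 1230 (46 m²).
The 7 m² tied up in coin cabinet is better spent on manuscript case — total rises to 1246 (51 m²).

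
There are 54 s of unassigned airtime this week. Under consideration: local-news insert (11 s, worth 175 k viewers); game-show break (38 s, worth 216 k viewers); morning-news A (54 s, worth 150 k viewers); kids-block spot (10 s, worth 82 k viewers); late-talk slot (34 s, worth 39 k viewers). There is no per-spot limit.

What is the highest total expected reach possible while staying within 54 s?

782

4×local-news insert + kids-block spot uses 54 of the 54 s and totals 782.
No other feasible combination exceeds 782.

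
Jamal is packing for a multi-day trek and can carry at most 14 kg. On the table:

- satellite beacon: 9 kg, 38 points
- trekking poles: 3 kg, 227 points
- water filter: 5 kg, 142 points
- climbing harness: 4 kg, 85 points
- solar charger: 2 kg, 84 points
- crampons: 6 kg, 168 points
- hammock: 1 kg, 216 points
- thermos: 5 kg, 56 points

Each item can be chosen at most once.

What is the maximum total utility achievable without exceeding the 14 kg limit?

696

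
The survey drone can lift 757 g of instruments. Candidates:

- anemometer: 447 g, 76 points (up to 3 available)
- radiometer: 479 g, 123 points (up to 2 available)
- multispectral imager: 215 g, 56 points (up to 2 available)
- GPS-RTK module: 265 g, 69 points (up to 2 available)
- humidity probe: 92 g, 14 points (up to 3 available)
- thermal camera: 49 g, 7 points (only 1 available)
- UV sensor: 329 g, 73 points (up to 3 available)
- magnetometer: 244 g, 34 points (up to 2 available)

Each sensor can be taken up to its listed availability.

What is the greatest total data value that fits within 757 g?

Ranking by ratio (data value/g): multispectral imager 0.26, GPS-RTK module 0.26, radiometer 0.26, UV sensor 0.22.
The ratio heuristic lands on 2×multispectral imager + GPS-RTK module + thermal camera (188) but leaves 13 g idle.
The 264 g tied up in multispectral imager and thermal camera is better spent on GPS-RTK module — total rises to 194 (745 g).

194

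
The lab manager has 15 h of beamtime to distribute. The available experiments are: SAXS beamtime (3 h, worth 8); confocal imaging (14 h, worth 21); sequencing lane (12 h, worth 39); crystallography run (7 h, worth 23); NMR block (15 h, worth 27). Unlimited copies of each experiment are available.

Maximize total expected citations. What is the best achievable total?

47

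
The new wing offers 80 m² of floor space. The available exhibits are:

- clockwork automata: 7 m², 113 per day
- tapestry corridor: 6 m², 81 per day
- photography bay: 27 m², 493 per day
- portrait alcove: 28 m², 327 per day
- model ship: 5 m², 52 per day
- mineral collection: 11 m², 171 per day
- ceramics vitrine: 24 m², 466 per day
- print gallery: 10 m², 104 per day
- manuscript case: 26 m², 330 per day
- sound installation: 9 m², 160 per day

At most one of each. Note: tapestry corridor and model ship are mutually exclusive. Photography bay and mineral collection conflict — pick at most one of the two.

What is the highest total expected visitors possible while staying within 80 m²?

Best packing: clockwork automata + photography bay + ceramics vitrine + print gallery + sound installation — 77 m², 1336 total.

1336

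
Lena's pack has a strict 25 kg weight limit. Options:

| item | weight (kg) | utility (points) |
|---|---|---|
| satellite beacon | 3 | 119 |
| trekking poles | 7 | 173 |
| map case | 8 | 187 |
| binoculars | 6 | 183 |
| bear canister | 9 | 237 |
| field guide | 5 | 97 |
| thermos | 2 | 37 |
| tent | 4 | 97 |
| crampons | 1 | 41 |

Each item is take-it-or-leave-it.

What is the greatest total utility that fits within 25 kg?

714

The ratio ordering already packs tightly: satellite beacon + binoculars + bear canister + thermos + tent + crampons, 25 kg, 714.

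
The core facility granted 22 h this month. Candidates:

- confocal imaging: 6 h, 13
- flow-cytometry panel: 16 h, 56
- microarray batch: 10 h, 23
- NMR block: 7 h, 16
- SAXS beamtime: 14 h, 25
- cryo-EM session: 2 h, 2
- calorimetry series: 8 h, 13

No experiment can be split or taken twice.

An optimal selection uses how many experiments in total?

2

Best achievable expected citations is 69.
One optimal bundle: confocal imaging + flow-cytometry panel (22 h).
All optima have 2 experiments.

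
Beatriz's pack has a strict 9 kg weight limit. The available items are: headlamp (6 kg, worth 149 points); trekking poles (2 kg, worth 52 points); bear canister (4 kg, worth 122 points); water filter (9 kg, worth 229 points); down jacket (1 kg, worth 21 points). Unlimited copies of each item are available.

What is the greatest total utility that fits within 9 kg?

By utility per kg: bear canister 30.50, trekking poles 26.00, water filter 25.44 lead.
Best packing: 2×bear canister + down jacket — 9 kg, 265 total.
Every other selection either busts 9 kg or fails to beat 265.

265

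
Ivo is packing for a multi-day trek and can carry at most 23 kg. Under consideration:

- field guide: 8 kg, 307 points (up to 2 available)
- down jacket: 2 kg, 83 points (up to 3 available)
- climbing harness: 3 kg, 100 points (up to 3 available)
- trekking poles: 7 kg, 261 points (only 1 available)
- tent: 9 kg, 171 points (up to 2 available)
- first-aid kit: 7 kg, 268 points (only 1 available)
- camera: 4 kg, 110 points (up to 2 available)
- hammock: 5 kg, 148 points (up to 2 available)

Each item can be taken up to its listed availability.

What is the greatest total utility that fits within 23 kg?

882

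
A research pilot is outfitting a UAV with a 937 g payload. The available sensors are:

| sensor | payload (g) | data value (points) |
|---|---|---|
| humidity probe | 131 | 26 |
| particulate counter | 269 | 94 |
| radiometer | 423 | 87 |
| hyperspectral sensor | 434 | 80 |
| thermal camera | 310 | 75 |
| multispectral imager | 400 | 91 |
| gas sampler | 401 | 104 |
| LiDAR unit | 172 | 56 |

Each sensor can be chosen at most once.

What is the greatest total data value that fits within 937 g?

254

The ratio ordering already packs tightly: particulate counter + gas sampler + LiDAR unit, 842 g, 254.
That's the maximum — no swap from here does better than 254.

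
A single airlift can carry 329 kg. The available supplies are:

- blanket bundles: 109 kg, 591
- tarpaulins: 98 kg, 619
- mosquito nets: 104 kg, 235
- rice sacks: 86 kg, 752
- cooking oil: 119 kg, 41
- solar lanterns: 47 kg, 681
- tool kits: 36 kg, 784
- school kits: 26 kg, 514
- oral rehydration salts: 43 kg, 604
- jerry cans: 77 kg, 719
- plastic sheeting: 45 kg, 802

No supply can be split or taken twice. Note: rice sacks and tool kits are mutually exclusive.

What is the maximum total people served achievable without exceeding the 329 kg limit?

4119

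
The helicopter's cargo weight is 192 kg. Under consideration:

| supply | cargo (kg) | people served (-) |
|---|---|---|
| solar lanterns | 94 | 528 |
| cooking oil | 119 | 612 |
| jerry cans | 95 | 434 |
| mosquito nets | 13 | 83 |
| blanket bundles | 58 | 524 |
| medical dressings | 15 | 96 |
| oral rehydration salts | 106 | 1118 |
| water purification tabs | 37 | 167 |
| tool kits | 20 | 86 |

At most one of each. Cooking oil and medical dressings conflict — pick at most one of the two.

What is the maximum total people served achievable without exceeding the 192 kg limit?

Density check — oral rehydration salts 10.55, blanket bundles 9.03, medical dressings 6.40, mosquito nets 6.38 are the best per kg.
The ratio ordering already packs tightly: mosquito nets + blanket bundles + medical dressings + oral rehydration salts, 192 kg, 1821.
Nothing else feasible within 192 kg beats 1821.

1821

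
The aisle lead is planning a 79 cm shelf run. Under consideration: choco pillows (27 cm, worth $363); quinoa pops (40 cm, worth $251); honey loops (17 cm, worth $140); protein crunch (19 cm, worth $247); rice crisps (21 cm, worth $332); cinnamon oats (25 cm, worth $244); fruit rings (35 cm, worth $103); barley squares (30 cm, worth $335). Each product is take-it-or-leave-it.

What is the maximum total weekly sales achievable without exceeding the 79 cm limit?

1030

Ranking by ratio (weekly sales/cm): rice crisps 15.81, choco pillows 13.44, protein crunch 13.00, barley squares 11.17.
Taking the top-ratio products first gives choco pillows + protein crunch + rice crisps for 942 (67 cm).
The 19 cm tied up in protein crunch is better spent on barley squares — total rises to 1030 (78 cm).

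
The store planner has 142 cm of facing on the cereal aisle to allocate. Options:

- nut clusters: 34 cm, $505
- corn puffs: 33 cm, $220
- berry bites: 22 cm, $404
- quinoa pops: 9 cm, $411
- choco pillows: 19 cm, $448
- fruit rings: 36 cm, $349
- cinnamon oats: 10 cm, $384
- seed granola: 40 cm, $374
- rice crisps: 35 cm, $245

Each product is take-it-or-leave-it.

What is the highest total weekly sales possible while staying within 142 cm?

2526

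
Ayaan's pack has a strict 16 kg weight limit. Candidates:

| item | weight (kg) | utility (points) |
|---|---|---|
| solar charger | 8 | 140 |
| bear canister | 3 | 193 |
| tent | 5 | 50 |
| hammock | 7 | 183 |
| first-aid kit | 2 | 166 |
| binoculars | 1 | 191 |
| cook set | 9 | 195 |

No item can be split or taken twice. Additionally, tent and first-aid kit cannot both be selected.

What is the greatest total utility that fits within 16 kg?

745

Ranking by ratio (utility/kg): binoculars 191.00, first-aid kit 83.00, bear canister 64.33, hammock 26.14.
Taking the top-ratio items first gives bear canister + hammock + first-aid kit + binoculars for 733 (13 kg).
Replace hammock with cook set: the trade gains 12 net, giving 745 at 15 kg.
Runner-up bear canister + hammock + first-aid kit + binoculars tops out at 733.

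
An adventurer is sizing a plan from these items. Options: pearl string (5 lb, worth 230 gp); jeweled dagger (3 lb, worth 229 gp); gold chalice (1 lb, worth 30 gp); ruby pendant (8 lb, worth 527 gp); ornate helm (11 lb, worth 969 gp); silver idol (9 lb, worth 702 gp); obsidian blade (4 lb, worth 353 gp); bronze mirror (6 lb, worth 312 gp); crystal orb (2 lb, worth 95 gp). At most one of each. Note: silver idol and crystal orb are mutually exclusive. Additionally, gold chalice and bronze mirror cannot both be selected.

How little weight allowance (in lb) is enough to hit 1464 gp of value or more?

18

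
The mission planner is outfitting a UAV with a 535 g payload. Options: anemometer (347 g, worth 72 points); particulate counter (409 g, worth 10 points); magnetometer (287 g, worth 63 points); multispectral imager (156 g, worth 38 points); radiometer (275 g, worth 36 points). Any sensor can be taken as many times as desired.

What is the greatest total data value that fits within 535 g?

114

Best packing: 3×multispectral imager — 468 g, 114 total.
The spare 67 g is too small for any remaining sensor, and no exchange beats 114.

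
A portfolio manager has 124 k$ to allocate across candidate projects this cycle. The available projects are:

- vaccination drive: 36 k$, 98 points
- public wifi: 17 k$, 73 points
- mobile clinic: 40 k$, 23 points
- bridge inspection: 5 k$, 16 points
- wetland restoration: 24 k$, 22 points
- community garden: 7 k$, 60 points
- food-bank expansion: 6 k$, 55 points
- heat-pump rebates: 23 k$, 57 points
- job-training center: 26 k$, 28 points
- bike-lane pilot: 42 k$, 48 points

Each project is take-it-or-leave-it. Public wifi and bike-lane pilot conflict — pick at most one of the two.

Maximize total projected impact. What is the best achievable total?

By projected impact per k$: food-bank expansion 9.17, community garden 8.57, public wifi 4.29 lead.
Vaccination drive + public wifi + bridge inspection + community garden + food-bank expansion + heat-pump rebates + job-training center uses 120 of the 124 k$ and totals 387.
Every other selection either busts 124 k$ or breaks a pairing rule or fails to beat 387.

387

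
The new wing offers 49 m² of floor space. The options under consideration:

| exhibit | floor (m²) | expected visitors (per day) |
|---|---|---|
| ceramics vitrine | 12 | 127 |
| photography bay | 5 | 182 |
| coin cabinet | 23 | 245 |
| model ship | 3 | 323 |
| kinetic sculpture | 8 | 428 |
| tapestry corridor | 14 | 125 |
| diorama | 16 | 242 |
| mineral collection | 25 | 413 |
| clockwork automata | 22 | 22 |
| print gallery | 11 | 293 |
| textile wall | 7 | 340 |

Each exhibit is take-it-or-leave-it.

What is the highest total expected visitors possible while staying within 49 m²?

By expected visitors per m²: model ship 107.67, kinetic sculpture 53.50, textile wall 48.57, photography bay 36.40 lead.
Best packing: ceramics vitrine + photography bay + model ship + kinetic sculpture + print gallery + textile wall — 46 m², 1693 total.

1693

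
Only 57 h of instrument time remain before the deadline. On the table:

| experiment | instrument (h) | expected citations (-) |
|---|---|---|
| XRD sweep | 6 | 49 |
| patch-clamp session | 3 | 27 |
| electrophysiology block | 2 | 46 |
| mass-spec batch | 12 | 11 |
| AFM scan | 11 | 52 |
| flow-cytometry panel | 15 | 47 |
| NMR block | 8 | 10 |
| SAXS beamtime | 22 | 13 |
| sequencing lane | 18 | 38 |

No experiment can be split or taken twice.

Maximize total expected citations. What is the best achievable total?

Best packing: XRD sweep + patch-clamp session + electrophysiology block + AFM scan + flow-cytometry panel + sequencing lane — 55 h, 259 total.
Runner-up XRD sweep + patch-clamp session + electrophysiology block + mass-spec batch + AFM scan + flow-cytometry panel + NMR block tops out at 242.

259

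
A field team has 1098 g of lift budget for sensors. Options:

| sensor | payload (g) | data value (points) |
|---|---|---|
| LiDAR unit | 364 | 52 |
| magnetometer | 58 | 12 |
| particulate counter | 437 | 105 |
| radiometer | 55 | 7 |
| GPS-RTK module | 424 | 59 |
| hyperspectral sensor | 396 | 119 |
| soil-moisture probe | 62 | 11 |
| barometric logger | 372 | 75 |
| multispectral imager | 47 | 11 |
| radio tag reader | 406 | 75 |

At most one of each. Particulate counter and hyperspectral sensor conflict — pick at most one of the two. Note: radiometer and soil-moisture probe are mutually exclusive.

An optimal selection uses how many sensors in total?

The maximum data value within 1098 g is 228.
For example magnetometer + hyperspectral sensor + soil-moisture probe + barometric logger + multispectral imager achieves it, using 935 g.
Any selection reaching 228 contains exactly 5 sensors.

5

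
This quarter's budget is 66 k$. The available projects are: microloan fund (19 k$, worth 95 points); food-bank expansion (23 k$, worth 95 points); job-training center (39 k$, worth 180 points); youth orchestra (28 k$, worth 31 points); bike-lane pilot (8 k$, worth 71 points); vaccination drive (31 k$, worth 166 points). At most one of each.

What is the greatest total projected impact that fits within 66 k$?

Filling by ratio: microloan fund + bike-lane pilot + vaccination drive for 332, with 8 k$ left unused.
Replace vaccination drive with job-training center: the trade gains 14 net, giving 346 at 66 k$.
No other feasible combination exceeds 346.

346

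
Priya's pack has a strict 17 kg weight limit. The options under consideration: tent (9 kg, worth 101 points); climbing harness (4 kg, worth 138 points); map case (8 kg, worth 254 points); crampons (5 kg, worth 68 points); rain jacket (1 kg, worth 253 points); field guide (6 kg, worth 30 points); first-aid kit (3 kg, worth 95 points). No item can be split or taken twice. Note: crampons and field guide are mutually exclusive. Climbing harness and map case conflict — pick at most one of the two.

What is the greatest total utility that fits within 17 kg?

Best packing: map case + crampons + rain jacket + first-aid kit — 17 kg, 670 total.
That's the maximum — no feasible swap from here does better than 670.

670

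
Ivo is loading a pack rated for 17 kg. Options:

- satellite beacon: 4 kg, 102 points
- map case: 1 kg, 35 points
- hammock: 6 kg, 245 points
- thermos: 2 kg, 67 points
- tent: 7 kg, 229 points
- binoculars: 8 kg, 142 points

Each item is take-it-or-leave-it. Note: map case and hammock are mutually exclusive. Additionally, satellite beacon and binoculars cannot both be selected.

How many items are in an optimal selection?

Optimal total is 576.
One optimal bundle: satellite beacon + hammock + tent (17 kg).
Any selection reaching 576 contains exactly 3 items.

3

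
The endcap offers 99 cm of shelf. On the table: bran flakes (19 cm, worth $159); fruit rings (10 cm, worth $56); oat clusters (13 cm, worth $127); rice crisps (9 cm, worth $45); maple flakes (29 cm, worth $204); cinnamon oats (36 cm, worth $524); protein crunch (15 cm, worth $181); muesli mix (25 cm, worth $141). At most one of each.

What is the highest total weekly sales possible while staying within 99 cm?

Greedy by ratio would take bran flakes + fruit rings + oat clusters + cinnamon oats + protein crunch: 93 cm used, total 1047.
The 23 cm tied up in fruit rings and oat clusters is better spent on maple flakes — total rises to 1068 (99 cm).

1068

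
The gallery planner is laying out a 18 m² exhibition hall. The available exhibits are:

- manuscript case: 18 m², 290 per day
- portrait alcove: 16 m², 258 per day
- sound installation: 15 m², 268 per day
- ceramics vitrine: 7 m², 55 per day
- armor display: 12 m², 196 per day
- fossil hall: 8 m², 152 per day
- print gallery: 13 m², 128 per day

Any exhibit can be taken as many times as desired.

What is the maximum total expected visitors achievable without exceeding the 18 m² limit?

304

Taking 2×fossil hall: 16 m² used, 304 in expected visitors.
Nothing else within 18 m² beats 304.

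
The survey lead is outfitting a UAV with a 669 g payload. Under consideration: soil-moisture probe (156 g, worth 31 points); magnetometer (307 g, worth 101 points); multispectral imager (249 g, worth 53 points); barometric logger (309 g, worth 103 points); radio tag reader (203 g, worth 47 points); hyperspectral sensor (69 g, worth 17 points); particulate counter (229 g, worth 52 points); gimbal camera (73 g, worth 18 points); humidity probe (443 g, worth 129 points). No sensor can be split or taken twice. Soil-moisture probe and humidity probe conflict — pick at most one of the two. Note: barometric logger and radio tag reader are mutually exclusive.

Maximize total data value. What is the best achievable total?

204

By data value per g: barometric logger 0.33, magnetometer 0.33, humidity probe 0.29, gimbal camera 0.25 lead.
Magnetometer + barometric logger uses 616 of the 669 g and totals 204.
That's the maximum — no feasible swap from here does better than 204.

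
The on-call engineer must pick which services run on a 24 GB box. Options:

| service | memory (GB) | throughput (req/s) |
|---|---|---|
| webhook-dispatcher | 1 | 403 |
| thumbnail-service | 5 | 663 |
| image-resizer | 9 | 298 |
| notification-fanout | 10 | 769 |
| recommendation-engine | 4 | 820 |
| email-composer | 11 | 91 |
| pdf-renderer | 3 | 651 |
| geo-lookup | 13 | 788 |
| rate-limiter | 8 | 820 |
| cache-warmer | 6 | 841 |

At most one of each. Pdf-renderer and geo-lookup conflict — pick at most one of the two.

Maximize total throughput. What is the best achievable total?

A density-first pass picks webhook-dispatcher + thumbnail-service + recommendation-engine + pdf-renderer + cache-warmer — 3378 at 19 GB.
Replace pdf-renderer with rate-limiter: the trade gains 169 net, giving 3547 at 24 GB.
Runner-up webhook-dispatcher + recommendation-engine + pdf-renderer + rate-limiter + cache-warmer tops out at 3535.

3547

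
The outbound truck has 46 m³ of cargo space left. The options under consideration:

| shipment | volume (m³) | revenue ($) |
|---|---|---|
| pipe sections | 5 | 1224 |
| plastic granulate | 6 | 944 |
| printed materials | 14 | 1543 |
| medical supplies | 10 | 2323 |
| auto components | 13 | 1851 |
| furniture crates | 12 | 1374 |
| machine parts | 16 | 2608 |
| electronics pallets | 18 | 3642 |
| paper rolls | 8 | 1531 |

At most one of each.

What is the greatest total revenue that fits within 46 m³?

9040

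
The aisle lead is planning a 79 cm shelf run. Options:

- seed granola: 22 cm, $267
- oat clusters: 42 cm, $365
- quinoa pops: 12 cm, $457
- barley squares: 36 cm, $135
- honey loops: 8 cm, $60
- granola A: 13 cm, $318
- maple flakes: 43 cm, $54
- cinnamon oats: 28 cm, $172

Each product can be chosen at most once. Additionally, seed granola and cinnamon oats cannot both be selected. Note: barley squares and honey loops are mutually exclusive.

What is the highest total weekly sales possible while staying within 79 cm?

Greedy by ratio would take seed granola + quinoa pops + honey loops + granola A: 55 cm used, total 1102.
The 22 cm tied up in seed granola is better spent on oat clusters — total rises to 1200 (75 cm).
No other feasible combination exceeds 1200.

1200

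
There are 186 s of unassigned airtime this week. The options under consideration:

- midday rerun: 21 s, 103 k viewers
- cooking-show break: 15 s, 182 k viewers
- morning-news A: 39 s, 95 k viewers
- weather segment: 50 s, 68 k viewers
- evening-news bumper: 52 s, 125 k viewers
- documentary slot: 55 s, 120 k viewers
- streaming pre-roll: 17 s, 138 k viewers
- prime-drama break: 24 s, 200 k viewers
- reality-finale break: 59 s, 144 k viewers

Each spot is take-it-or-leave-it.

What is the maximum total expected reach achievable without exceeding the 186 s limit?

Filling by ratio: midday rerun + cooking-show break + morning-news A + streaming pre-roll + prime-drama break + reality-finale break for 862, with 11 s left unused.
Dropping morning-news A and reality-finale break frees 98 s; slotting in evening-news bumper + documentary slot (107 s) lifts the total to 868 at 184 s.

868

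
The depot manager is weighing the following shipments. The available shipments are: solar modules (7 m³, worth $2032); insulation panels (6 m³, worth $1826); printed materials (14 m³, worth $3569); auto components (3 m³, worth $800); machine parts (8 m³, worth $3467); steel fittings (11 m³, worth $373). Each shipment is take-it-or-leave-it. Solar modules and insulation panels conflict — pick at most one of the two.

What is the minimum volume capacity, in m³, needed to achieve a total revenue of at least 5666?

17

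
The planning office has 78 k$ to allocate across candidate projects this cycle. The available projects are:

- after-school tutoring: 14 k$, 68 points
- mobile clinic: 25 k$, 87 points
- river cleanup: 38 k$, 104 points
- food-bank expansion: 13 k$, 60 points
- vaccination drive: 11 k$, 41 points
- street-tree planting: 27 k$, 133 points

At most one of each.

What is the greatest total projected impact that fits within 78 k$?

The ratio heuristic lands on after-school tutoring + food-bank expansion + vaccination drive + street-tree planting (302) but leaves 13 k$ idle.
Dropping food-bank expansion frees 13 k$; slotting in mobile clinic (25 k$) lifts the total to 329 at 77 k$.
The closest alternative, mobile clinic + food-bank expansion + vaccination drive + street-tree planting, reaches only 321.

329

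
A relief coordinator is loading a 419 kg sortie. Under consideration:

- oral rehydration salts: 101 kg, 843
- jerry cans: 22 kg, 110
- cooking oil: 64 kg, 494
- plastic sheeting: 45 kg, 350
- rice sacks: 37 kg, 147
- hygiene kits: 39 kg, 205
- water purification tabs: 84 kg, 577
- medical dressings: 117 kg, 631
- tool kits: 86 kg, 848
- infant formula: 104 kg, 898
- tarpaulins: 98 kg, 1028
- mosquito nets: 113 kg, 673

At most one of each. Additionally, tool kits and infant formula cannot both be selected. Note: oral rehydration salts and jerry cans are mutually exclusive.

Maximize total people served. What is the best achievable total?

3646

By people served per kg: tarpaulins 10.49, tool kits 9.86, infant formula 8.63 lead.
Best packing: oral rehydration salts + plastic sheeting + water purification tabs + tool kits + tarpaulins — 414 kg, 3646 total.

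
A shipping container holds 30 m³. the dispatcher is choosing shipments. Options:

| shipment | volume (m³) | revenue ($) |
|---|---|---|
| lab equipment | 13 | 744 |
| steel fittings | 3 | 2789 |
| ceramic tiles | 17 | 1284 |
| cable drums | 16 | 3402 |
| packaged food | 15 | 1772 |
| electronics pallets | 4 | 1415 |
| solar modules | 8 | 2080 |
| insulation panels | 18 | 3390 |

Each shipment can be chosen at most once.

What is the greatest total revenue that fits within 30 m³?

8271

Taking the top-ratio shipments first gives steel fittings + packaged food + electronics pallets + solar modules for 8056 (30 m³).
The 19 m³ tied up in packaged food and electronics pallets is better spent on cable drums — total rises to 8271 (27 m³).
The spare 3 m³ is too small for any remaining shipment, and no exchange beats 8271.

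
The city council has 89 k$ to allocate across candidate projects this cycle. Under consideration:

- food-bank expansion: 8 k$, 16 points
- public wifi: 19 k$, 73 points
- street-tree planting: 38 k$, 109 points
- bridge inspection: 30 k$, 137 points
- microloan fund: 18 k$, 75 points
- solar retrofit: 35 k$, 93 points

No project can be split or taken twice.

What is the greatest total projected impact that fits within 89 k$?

Filling by ratio: food-bank expansion + public wifi + bridge inspection + microloan fund for 301, with 14 k$ left unused.
Replace food-bank expansion and public wifi with street-tree planting: the trade gains 20 net, giving 321 at 86 k$.
An exhaustive check of the 64 subsets confirms 321.

321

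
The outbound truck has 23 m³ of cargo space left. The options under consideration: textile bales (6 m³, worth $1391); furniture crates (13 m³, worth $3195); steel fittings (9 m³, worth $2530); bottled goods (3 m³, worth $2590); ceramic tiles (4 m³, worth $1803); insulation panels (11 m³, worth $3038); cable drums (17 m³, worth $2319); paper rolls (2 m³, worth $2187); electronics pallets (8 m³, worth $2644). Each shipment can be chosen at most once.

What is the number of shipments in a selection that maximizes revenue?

5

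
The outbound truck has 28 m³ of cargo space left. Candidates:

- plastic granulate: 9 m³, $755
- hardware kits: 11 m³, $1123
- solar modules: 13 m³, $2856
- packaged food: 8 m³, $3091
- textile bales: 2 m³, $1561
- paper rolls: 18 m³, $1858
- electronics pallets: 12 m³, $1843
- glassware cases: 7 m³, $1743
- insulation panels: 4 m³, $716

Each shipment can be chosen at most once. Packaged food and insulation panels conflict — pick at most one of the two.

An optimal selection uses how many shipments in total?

3

The maximum revenue within 28 m³ is 7690.
One optimal bundle: solar modules + packaged food + glassware cases (28 m³).
Any selection reaching 7690 contains exactly 3 shipments.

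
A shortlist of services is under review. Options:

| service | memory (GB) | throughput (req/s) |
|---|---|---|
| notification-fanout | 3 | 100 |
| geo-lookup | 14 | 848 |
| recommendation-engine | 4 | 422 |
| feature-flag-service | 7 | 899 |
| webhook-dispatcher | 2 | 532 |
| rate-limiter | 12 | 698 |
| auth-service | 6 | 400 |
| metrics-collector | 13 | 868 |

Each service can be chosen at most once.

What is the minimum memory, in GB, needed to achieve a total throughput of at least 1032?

9

Minimise GB subject to total throughput ≥ 1032.
Taking notification-fanout + recommendation-engine + webhook-dispatcher gives 1054 (≥ 1032) for 9 GB.
No combination under 9 GB hits 1032.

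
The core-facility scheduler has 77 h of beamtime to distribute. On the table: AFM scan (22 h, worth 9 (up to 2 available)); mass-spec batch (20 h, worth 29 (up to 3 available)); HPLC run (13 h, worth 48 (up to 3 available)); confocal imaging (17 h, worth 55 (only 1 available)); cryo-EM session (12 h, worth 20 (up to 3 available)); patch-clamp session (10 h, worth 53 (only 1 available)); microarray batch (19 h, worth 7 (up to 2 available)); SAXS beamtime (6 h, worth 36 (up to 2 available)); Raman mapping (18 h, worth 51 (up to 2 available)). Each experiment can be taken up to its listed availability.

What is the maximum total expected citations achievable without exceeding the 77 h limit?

Filling by ratio: 3×HPLC run + cryo-EM session + patch-clamp session + 2×SAXS beamtime for 289, with 4 h left unused.
Dropping HPLC run frees 13 h; slotting in confocal imaging (17 h) lifts the total to 296 at 77 h.

296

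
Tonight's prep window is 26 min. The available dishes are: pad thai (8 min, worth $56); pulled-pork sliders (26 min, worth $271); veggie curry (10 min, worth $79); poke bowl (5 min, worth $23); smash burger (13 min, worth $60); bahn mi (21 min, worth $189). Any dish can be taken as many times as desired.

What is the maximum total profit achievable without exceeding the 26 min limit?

By profit per min: pulled-pork sliders 10.42, bahn mi 9.00, veggie curry 7.90 lead.
Best packing: pulled-pork sliders — 26 min, 271 total.
Nothing else within 26 min beats 271.

271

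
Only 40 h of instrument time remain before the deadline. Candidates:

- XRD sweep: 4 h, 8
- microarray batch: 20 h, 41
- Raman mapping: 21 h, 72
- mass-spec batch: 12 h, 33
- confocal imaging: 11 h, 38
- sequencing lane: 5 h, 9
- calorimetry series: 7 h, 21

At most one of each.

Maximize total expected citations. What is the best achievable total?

131

Raman mapping + confocal imaging + calorimetry series uses 39 of the 40 h and totals 131.
Runner-up Raman mapping + mass-spec batch + calorimetry series tops out at 126.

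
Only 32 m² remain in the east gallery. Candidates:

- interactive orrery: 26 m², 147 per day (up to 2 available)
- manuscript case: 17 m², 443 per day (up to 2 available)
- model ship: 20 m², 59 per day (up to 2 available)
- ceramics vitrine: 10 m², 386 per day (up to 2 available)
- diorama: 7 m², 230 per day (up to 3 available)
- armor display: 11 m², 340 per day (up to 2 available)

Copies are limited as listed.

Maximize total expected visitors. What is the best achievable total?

1112

Taking the top-ratio exhibits first gives 2×ceramics vitrine + diorama for 1002 (27 m²).
Dropping diorama frees 7 m²; slotting in armor display (11 m²) lifts the total to 1112 at 31 m².
Every other selection either busts 32 m² or exceeds an availability limit or fails to beat 1112.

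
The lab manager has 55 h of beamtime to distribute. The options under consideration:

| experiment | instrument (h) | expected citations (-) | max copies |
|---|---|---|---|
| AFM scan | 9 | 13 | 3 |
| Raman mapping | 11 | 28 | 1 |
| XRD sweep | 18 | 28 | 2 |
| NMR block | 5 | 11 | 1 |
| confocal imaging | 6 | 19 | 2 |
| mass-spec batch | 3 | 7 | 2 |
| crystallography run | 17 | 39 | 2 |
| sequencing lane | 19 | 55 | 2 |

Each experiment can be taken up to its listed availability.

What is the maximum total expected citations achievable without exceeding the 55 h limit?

Greedy by ratio would take 2×confocal imaging + mass-spec batch + 2×sequencing lane: 53 h used, total 155.
Dropping mass-spec batch frees 3 h; slotting in NMR block (5 h) lifts the total to 159 at 55 h.
No other feasible combination exceeds 159.

159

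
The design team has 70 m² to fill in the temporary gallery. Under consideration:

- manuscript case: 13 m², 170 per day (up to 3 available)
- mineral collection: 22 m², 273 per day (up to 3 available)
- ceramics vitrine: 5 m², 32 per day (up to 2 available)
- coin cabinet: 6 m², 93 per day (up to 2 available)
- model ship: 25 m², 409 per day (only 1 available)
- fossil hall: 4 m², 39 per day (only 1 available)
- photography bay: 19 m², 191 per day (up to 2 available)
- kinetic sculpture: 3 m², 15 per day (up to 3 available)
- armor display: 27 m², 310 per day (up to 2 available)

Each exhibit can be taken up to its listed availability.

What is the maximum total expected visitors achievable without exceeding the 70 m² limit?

1012

A density-first pass picks 2×manuscript case + 2×coin cabinet + model ship + fossil hall + kinetic sculpture — 989 at 70 m².
Replace coin cabinet and fossil hall and kinetic sculpture with manuscript case: the trade gains 23 net, giving 1012 at 70 m².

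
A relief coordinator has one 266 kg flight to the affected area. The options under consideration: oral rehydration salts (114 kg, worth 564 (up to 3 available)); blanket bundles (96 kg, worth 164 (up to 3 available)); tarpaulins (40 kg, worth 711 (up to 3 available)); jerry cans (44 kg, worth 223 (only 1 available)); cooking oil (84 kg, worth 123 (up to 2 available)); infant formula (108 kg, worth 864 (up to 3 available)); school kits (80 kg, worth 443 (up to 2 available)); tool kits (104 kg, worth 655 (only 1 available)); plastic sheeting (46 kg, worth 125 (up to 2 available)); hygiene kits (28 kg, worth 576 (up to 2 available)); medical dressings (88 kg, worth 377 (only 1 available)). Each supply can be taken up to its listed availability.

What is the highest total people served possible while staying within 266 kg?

3728

Density check — hygiene kits 20.57, tarpaulins 17.77, infant formula 8.00, tool kits 6.30 are the best per kg.
3×tarpaulins + school kits + 2×hygiene kits uses 256 of the 266 kg and totals 3728.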